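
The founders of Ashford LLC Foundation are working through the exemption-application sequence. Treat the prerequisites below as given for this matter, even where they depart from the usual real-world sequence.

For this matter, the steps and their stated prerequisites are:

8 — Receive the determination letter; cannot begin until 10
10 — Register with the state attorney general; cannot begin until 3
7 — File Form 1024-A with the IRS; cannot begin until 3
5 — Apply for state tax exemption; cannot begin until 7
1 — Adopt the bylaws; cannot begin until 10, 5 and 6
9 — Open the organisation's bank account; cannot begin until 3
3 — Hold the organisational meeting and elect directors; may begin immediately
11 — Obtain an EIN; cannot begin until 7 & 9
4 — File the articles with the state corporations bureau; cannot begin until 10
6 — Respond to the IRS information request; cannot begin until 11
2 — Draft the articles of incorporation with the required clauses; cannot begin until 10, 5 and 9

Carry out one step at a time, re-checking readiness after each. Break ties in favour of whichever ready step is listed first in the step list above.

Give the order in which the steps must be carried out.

3 is the only step with nothing outstanding, so it goes first.
Ready: 10, 7 and 9. 10 is listed earlier → 10.
8 and 4 now also ready, so the ready set is {8, 7, 9, 4}; 8 is listed earlier → 8.
Ready: 7, 9 and 4. 7 is listed earlier → 7.
5 now also ready, so the ready set is {5, 9, 4}; 5 is listed earlier → 5.
9 and 4 are both available; 9 is listed earlier → 9.
11 and 2 now also ready, so the ready set is {11, 4, 2}; 11 is listed earlier → 11.
Now 4, 6 and 2 have their prerequisites met. 4 is listed earlier, so 4 next.
6 and 2 are both available; 6 is listed earlier → 6.
Now 1 and 2 have their prerequisites met. 1 is listed earlier, so 1 next.
2 needed 10, 5 and 9, now all done → 2.

3, 10, 8, 7, 5, 9, 11, 4, 6, 1, 2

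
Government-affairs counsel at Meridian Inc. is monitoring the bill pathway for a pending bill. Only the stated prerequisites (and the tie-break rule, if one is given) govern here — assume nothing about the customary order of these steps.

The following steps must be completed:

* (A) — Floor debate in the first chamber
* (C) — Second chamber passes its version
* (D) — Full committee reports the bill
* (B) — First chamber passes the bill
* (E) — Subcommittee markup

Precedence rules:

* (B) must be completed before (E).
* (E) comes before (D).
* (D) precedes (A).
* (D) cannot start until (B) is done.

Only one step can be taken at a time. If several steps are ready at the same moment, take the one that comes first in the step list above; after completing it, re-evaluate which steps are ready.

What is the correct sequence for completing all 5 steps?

(C) → (B) → (E) → (D) → (A)

Nothing is required for (C) and (B). (C) is listed earlier → (C) first.
(B) is the only step now ready → (B).
Next only (E) has its prerequisites met → (E).
(D) needed (B) and (E), now all done → (D).
That leaves (A) as the only ready step → (A).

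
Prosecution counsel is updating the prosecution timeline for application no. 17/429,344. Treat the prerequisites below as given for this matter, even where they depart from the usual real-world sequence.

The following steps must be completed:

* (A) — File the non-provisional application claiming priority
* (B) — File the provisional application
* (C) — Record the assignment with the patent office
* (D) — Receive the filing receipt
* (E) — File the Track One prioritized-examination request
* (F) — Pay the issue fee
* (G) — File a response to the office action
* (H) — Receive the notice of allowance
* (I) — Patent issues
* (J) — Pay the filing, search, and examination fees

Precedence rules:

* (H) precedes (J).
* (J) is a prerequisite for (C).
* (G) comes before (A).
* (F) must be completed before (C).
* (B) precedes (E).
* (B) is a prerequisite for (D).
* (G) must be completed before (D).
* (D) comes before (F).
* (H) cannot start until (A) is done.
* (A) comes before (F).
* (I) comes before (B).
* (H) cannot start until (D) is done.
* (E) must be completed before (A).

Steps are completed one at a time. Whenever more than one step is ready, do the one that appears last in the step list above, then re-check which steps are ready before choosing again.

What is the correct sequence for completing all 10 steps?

(I), (G), (B), (E), (D), (A), (H), (J), (F), (C)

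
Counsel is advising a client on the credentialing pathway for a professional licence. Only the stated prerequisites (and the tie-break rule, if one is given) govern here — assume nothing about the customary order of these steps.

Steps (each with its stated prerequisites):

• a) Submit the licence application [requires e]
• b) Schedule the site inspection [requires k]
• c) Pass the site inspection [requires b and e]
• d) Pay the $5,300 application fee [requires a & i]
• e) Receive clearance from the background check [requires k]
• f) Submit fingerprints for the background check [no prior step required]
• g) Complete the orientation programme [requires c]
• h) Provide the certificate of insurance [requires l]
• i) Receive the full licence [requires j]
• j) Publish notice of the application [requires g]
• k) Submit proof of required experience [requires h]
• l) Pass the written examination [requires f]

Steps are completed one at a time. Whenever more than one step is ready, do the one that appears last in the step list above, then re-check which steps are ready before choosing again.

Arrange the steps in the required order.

f, l, h, k, e, b, c, g, j, i, a, d

f is the only step with nothing outstanding, so it goes first.
That leaves l as the only ready step → l.
Next only h has its prerequisites met → h.
k is the only step now ready → k.
Ready: e and b. e is listed later → e.
Ready: b and a. b is listed later → b.
c and a are both available; c is listed later → c.
g now also ready, so the ready set is {g, a}; g is listed later → g.
Ready: j and a. j is listed later → j.
i now also ready, so the ready set is {i, a}; i is listed later → i.
a needed e, now all done → a.
d needed i and a, now all done → d.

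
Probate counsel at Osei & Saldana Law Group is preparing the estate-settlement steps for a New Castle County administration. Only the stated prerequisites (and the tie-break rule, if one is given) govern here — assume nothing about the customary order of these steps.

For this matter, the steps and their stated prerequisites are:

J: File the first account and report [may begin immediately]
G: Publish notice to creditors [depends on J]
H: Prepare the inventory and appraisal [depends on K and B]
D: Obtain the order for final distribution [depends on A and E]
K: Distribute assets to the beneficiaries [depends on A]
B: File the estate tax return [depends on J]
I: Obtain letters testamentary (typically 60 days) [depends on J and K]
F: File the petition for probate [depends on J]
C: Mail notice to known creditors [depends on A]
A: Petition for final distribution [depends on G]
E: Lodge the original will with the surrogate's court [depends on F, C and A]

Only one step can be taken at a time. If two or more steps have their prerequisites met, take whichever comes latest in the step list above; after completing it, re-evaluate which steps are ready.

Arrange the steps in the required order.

J F B G A C E K I D H

J has no prerequisites → J first.
Ready: F, B and G. F is listed later → F.
Now B and G have their prerequisites met. B is listed later, so B next.
G is the only step now ready → G.
A needed G, now all done → A.
Ready: C and K. C is listed later → C.
Now E and K have their prerequisites met. E is listed later, so E next.
K and D are both available; K is listed later → K.
Now I, D and H have their prerequisites met. I is listed later, so I next.
D and H are both available; D is listed later → D.
H needed B and K, now all done → H.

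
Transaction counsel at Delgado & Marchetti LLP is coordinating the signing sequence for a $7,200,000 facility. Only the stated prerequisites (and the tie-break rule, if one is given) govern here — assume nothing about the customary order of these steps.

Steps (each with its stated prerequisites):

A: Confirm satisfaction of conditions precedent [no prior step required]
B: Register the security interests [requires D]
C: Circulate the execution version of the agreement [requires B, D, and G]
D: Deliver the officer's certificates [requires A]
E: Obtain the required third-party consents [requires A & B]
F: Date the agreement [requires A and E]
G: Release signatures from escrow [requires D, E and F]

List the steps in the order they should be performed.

A, D, B, E, F, G, C

Only A has no prerequisites, so it is first.
D needed A, now all done → D.
Next only B has its prerequisites met → B.
E is the only step now ready → E.
F is the only step now ready → F.
That leaves G as the only ready step → G.
C is the only step now ready → C.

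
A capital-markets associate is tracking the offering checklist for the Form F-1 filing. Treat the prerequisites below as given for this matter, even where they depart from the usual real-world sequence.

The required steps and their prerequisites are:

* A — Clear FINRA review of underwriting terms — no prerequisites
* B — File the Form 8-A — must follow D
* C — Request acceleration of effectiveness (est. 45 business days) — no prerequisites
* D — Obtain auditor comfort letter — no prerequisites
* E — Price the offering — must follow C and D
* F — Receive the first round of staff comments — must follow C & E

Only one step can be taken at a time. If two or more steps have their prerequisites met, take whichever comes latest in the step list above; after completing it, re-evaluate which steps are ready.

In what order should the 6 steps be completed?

D, C and A have no prerequisites; D is listed later, so D is first.
B now also ready, so the ready set is {C, B, A}; C is listed later → C.
Ready: E, B and A. E is listed later → E.
F, B and A are all available; F is listed later → F.
Ready: B and A. B is listed later → B.
Next only A has its prerequisites met → A.

D C E F B A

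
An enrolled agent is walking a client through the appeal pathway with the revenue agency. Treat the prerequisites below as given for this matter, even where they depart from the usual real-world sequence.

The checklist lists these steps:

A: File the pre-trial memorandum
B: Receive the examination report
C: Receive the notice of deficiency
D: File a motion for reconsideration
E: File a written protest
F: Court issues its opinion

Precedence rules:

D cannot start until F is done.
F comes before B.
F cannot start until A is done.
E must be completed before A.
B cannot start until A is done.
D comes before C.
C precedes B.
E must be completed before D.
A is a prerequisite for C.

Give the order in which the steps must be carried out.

E, A, F, D, C, B

Only E has no prerequisites, so it is first.
Next only A has its prerequisites met → A.
That leaves F as the only ready step → F.
D needed E and F, now all done → D.
C needed A and D, now all done → C.
That leaves B as the only ready step → B.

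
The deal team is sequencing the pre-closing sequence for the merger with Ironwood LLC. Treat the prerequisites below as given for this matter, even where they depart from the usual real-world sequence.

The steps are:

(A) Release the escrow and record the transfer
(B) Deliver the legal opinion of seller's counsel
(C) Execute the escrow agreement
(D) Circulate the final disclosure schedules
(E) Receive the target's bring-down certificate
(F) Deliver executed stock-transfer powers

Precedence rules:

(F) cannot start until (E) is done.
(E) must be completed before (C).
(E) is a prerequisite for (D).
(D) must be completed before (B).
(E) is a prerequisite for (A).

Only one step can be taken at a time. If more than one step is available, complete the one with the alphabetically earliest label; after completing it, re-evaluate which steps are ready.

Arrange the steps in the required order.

(E) has no prerequisites → (E) first.
(A), (C), (D) and (F) are all available; (A) has the earlier label → (A).
Ready: (C), (D) and (F). (C) has the earlier label → (C).
Ready: (D) and (F). (D) has the earlier label → (D).
(B) now also ready, so the ready set is {(B), (F)}; (B) has the earlier label → (B).
(F) needed (E), now all done → (F).

(E), (A), (C), (D), (B), (F)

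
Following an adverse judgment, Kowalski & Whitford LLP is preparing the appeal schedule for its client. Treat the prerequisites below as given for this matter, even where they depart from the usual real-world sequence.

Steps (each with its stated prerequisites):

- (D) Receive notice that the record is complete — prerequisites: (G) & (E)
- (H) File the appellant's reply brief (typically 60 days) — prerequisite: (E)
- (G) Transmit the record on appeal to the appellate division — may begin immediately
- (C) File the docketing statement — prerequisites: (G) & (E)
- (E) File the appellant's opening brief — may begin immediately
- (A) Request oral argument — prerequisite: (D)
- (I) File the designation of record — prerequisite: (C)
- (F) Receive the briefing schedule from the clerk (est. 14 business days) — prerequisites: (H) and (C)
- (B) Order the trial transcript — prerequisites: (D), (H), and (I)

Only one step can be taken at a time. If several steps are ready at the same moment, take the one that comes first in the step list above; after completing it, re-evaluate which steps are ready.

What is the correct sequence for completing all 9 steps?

(G) (E) (D) (H) (C) (A) (I) (F) (B)

(G) and (E) have no prerequisites; (G) is listed earlier, so (G) is first.
That leaves (E) as the only ready step → (E).
(D), (H) and (C) are all available; (D) is listed earlier → (D).
(H), (C) and (A) are all available; (H) is listed earlier → (H).
Ready: (C) and (A). (C) is listed earlier → (C).
Now (A), (I) and (F) have their prerequisites met. (A) is listed earlier, so (A) next.
(I) and (F) are both available; (I) is listed earlier → (I).
(B) now also ready, so the ready set is {(F), (B)}; (F) is listed earlier → (F).
(B) needed (D), (H) and (I), now all done → (B).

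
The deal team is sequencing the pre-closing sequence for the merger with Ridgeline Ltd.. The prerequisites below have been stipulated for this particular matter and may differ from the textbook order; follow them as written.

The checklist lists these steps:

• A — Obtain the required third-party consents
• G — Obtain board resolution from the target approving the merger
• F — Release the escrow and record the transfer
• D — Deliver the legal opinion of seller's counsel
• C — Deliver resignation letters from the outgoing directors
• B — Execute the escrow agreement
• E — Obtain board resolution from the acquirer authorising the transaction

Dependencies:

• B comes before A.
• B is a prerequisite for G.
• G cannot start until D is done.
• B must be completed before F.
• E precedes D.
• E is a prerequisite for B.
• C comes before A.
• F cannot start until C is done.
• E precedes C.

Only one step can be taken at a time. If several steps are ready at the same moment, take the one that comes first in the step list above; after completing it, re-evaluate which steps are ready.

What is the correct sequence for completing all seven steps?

Only E has no prerequisites, so it is first.
D, C and B are all available; D is listed earlier → D.
Ready: C and B. C is listed earlier → C.
B is the only step now ready → B.
Ready: A, G and F. A is listed earlier → A.
Now G and F have their prerequisites met. G is listed earlier, so G next.
F needed C and B, now all done → F.

E, D, C, B, A, G, F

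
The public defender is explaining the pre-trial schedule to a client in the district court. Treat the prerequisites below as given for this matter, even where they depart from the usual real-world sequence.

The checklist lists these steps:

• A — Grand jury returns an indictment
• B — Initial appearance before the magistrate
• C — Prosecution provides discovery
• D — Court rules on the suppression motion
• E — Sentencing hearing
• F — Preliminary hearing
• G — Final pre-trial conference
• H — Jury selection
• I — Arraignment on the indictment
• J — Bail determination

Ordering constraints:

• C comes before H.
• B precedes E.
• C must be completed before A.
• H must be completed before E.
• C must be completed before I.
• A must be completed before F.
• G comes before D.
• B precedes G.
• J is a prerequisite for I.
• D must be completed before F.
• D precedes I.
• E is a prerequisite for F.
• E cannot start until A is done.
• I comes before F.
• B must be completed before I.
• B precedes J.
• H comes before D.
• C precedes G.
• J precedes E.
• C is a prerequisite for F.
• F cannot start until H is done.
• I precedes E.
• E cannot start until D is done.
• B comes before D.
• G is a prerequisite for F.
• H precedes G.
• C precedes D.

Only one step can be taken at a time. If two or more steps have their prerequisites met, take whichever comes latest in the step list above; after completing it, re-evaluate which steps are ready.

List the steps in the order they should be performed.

Nothing is required for C and B. C is listed later → C first.
H, B and A are all available; H is listed later → H.
Now B and A have their prerequisites met. B is listed later, so B next.
Now J, G and A have their prerequisites met. J is listed later, so J next.
G and A are both available; G is listed later → G.
Ready: D and A. D is listed later → D.
Ready: I and A. I is listed later → I.
That leaves A as the only ready step → A.
E needed J, I, H, D, B and A, now all done → E.
F needed I, H, G, E, D, C and A, now all done → F.

C H B J G D I A E F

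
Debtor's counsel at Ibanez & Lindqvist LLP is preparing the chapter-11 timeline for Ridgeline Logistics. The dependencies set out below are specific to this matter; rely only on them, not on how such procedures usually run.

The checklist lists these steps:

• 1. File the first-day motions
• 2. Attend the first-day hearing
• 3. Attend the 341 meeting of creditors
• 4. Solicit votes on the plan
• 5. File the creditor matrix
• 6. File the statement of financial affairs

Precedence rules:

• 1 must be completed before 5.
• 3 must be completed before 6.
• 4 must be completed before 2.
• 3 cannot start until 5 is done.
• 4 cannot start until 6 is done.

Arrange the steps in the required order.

1, 5, 3, 6, 4, 2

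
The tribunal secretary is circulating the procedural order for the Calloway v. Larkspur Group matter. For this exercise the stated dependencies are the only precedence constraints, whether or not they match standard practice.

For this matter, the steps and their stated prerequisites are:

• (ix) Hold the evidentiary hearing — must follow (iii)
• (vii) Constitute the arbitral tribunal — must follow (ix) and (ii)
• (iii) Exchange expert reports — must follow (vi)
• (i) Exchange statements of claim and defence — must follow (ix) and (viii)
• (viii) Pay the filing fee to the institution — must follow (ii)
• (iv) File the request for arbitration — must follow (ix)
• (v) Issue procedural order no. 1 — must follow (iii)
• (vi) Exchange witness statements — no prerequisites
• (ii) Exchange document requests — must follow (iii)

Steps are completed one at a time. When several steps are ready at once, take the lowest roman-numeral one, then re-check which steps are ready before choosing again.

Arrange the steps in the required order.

(vi) has no prerequisites → (vi) first.
(iii) needed (vi), now all done → (iii).
(ii), (v) and (ix) are all available; (ii) has the earlier label → (ii).
(viii) now also ready, so the ready set is {(v), (viii), (ix)}; (v) has the earlier label → (v).
(viii) and (ix) are both available; (viii) has the earlier label → (viii).
(ix) needed (iii), now all done → (ix).
Ready: (i), (iv) and (vii). (i) has the earlier label → (i).
(iv) and (vii) are both available; (iv) has the earlier label → (iv).
Next only (vii) has its prerequisites met → (vii).

(vi), (iii), (ii), (v), (viii), (ix), (i), (iv), (vii)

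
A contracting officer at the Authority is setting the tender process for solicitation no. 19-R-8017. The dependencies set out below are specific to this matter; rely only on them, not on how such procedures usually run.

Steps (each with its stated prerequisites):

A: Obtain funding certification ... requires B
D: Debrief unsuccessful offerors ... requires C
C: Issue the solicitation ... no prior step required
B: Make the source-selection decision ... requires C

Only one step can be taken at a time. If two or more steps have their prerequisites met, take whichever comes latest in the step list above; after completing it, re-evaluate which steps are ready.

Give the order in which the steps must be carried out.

C, B, D, A

Only C has no prerequisites, so it is first.
Now B and D have their prerequisites met. B is listed later, so B next.
Ready: D and A. D is listed later → D.
A needed B, now all done → A.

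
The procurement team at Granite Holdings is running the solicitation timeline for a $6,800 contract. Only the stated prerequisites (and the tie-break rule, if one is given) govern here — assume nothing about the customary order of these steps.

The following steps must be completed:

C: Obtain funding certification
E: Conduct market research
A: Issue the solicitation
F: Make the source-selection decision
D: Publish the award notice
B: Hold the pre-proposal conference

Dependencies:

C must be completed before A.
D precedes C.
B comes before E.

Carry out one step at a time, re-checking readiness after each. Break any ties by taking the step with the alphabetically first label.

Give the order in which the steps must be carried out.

B, D, C, A, E, F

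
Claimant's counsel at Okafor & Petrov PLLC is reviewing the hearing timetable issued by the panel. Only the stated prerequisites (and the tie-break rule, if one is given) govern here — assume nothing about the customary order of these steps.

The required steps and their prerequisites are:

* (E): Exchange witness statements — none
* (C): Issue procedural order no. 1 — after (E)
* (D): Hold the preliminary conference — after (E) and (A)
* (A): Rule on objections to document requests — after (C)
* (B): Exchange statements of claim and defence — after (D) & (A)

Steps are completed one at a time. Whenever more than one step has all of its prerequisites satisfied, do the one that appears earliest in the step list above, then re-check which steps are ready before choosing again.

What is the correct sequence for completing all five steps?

(E), (C), (A), (D), (B)

Only (E) has no prerequisites, so it is first.
Next only (C) has its prerequisites met → (C).
(A) is the only step now ready → (A).
That leaves (D) as the only ready step → (D).
(B) is the only step now ready → (B).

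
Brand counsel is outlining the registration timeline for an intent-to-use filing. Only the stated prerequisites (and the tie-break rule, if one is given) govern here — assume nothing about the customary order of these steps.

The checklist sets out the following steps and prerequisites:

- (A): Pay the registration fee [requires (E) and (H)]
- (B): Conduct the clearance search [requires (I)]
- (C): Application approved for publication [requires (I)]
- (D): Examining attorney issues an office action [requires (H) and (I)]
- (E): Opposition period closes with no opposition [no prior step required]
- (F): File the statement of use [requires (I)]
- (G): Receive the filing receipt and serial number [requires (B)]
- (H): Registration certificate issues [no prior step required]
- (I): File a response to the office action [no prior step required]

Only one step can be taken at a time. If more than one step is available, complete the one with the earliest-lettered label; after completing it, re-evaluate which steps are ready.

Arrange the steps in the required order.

(E), (H), (A), (I), (B), (C), (D), (F), (G)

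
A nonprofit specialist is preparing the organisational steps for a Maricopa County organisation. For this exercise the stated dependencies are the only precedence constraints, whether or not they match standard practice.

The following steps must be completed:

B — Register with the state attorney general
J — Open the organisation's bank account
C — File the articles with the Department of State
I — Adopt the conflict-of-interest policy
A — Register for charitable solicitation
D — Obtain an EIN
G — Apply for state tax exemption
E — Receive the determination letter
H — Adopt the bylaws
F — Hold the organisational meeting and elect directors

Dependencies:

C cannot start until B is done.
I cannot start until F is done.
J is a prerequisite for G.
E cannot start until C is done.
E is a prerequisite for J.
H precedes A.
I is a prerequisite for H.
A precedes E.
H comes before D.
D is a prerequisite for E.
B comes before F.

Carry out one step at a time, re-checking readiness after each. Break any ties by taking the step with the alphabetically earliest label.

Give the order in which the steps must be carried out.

B C F I H A D E J G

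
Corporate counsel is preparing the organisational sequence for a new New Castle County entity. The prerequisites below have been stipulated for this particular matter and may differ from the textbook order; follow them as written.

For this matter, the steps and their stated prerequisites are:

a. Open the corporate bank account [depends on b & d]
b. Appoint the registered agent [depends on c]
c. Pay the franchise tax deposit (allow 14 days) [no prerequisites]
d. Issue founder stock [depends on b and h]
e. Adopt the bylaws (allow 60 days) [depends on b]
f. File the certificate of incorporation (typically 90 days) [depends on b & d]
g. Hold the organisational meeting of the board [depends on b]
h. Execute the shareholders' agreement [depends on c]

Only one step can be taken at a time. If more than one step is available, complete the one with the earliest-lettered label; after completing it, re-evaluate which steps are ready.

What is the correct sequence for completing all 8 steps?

c has no prerequisites → c first.
Ready: b and h. b has the earlier label → b.
e and g now also ready, so the ready set is {e, g, h}; e has the earlier label → e.
Now g and h have their prerequisites met. g has the earlier label, so g next.
h needed c, now all done → h.
Next only d has its prerequisites met → d.
a and f are both available; a has the earlier label → a.
f needed b and d, now all done → f.

c → b → e → g → h → d → a → f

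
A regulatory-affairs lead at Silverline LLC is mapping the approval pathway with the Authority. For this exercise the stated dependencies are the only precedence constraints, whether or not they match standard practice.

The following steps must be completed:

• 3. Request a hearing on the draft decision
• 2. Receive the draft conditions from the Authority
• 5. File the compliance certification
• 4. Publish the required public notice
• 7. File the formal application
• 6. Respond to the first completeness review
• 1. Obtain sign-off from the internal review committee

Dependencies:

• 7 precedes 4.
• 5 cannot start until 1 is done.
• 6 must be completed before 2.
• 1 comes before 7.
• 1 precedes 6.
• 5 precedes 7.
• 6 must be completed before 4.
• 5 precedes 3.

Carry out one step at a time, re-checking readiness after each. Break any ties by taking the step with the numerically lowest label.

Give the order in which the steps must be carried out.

1, 5, 3, 6, 2, 7, 4

1 has no prerequisites → 1 first.
Now 5 and 6 have their prerequisites met. 5 has the earlier label, so 5 next.
Now 3, 6 and 7 have their prerequisites met. 3 has the earlier label, so 3 next.
Ready: 6 and 7. 6 has the earlier label → 6.
2 and 7 are both available; 2 has the earlier label → 2.
7 is the only step now ready → 7.
4 is the only step now ready → 4.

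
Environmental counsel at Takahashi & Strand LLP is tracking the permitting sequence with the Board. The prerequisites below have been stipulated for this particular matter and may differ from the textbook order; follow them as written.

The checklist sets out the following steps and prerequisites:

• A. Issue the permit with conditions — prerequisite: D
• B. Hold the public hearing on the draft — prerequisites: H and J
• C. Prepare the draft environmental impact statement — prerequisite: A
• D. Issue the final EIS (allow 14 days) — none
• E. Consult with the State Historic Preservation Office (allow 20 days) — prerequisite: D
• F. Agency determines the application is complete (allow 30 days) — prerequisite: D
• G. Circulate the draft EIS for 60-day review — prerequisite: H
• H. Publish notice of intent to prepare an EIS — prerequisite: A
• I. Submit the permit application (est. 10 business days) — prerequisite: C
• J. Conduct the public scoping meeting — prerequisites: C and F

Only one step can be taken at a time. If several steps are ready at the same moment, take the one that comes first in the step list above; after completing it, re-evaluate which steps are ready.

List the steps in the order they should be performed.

Only D has no prerequisites, so it is first.
A, E and F are all available; A is listed earlier → A.
Ready: C, E, F and H. C is listed earlier → C.
Now E, F, H and I have their prerequisites met. E is listed earlier, so E next.
F, H and I are all available; F is listed earlier → F.
Ready: H, I and J. H is listed earlier → H.
Now G, I and J have their prerequisites met. G is listed earlier, so G next.
I and J are both available; I is listed earlier → I.
J is the only step now ready → J.
That leaves B as the only ready step → B.

D → A → C → E → F → H → G → I → J → B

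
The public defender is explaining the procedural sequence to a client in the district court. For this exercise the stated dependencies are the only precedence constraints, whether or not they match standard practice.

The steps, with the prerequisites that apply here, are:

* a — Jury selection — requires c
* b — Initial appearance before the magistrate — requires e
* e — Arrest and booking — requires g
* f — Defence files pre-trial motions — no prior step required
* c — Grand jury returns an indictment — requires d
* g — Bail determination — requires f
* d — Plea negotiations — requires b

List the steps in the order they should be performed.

f is the only step with nothing outstanding, so it goes first.
g needed f, now all done → g.
e needed g, now all done → e.
b is the only step now ready → b.
That leaves d as the only ready step → d.
c is the only step now ready → c.
a needed c, now all done → a.

f g e b d c a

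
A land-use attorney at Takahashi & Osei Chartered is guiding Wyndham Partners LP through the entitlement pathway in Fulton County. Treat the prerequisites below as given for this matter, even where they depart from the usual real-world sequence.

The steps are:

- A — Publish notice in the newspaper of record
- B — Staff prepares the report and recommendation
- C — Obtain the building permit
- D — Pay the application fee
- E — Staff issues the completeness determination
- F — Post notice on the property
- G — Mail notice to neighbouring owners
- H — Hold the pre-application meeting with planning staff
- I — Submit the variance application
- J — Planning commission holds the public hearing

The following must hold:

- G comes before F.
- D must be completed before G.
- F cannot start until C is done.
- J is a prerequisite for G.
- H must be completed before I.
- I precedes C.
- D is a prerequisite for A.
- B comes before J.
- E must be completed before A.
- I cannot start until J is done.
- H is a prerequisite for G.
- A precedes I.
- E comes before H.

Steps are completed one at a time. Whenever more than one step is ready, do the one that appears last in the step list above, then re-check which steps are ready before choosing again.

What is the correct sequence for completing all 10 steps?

E, H, D, B, J, G, A, I, C, F

Nothing is required for E, D and B. E is listed later → E first.
Ready: H, D and B. H is listed later → H.
D and B are both available; D is listed later → D.
B and A are both available; B is listed later → B.
J now also ready, so the ready set is {J, A}; J is listed later → J.
G now also ready, so the ready set is {G, A}; G is listed later → G.
A is the only step now ready → A.
I needed J, H and A, now all done → I.
C needed I, now all done → C.
Next only F has its prerequisites met → F.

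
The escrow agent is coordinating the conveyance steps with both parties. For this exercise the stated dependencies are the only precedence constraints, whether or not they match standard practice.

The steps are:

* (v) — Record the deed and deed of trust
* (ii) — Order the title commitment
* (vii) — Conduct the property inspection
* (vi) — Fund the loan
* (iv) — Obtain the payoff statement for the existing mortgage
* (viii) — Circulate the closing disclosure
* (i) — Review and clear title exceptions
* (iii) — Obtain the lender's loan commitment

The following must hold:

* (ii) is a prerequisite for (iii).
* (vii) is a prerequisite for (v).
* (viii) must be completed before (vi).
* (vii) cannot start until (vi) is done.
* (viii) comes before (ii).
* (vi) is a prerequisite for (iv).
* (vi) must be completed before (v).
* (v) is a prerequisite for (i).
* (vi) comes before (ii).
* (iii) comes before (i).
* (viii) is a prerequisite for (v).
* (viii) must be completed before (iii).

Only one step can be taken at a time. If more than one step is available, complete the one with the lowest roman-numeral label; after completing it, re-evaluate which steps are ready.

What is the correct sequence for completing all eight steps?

(viii) → (vi) → (ii) → (iii) → (iv) → (vii) → (v) → (i)

(viii) has no prerequisites → (viii) first.
(vi) is the only step now ready → (vi).
Now (ii), (iv) and (vii) have their prerequisites met. (ii) has the earlier label, so (ii) next.
(iii), (iv) and (vii) are all available; (iii) has the earlier label → (iii).
(iv) and (vii) are both available; (iv) has the earlier label → (iv).
(vii) needed (vi), now all done → (vii).
(v) is the only step now ready → (v).
Next only (i) has its prerequisites met → (i).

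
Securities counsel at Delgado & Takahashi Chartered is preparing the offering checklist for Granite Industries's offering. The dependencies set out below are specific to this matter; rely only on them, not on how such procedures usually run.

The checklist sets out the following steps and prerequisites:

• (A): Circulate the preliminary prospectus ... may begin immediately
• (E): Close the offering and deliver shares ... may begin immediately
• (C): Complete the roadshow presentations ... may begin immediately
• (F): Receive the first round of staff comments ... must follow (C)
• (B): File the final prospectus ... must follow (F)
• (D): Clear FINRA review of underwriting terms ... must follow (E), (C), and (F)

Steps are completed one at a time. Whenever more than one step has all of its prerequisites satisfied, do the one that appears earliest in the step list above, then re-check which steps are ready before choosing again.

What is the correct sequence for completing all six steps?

(A), (E), (C), (F), (B), (D)

Nothing is required for (A), (E) and (C). (A) is listed earlier → (A) first.
(E) and (C) are both available; (E) is listed earlier → (E).
(C) is the only step now ready → (C).
(F) needed (C), now all done → (F).
(B) and (D) are both available; (B) is listed earlier → (B).
(D) needed (E), (C) and (F), now all done → (D).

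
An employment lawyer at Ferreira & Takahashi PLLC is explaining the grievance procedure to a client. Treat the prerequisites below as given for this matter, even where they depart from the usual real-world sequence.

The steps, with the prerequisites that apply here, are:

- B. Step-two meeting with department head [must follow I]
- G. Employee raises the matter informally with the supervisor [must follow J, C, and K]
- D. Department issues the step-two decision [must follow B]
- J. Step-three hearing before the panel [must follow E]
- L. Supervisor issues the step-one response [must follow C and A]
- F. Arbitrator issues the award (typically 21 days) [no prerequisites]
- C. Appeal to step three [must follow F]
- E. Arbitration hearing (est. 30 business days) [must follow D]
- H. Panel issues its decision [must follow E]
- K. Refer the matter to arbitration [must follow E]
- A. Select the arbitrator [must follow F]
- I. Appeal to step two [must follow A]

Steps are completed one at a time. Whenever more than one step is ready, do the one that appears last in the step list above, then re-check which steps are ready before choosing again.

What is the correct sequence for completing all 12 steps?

F → A → I → C → L → B → D → E → K → H → J → G

F is the only step with nothing outstanding, so it goes first.
Now A and C have their prerequisites met. A is listed later, so A next.
I now also ready, so the ready set is {I, C}; I is listed later → I.
Now C and B have their prerequisites met. C is listed later, so C next.
Ready: L and B. L is listed later → L.
B needed I, now all done → B.
That leaves D as the only ready step → D.
That leaves E as the only ready step → E.
Now K, H and J have their prerequisites met. K is listed later, so K next.
H and J are both available; H is listed later → H.
J is the only step now ready → J.
G needed K, C and J, now all done → G.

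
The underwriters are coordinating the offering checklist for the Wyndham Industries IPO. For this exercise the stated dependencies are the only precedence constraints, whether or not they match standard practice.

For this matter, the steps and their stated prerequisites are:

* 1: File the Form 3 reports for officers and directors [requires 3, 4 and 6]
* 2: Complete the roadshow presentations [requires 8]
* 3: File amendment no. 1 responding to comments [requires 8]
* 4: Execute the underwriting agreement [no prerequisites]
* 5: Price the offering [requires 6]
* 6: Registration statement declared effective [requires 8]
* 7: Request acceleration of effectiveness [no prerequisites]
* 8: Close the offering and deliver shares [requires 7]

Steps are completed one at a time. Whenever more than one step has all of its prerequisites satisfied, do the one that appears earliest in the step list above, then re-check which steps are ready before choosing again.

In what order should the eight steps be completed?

Nothing is required for 4 and 7. 4 is listed earlier → 4 first.
7 is the only step now ready → 7.
8 needed 7, now all done → 8.
2, 3 and 6 are all available; 2 is listed earlier → 2.
Now 3 and 6 have their prerequisites met. 3 is listed earlier, so 3 next.
6 needed 8, now all done → 6.
Now 1 and 5 have their prerequisites met. 1 is listed earlier, so 1 next.
That leaves 5 as the only ready step → 5.

4, 7, 8, 2, 3, 6, 1, 5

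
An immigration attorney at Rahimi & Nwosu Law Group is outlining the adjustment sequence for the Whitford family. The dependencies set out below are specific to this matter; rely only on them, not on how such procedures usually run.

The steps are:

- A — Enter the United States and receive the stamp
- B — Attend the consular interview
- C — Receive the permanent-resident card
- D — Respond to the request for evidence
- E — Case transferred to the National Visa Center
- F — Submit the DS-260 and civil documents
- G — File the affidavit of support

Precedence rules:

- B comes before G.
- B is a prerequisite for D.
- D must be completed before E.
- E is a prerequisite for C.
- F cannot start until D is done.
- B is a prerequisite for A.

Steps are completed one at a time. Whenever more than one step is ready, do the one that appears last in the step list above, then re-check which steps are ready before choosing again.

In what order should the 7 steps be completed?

B → G → D → F → E → C → A

B is the only step with nothing outstanding, so it goes first.
Now G, D and A have their prerequisites met. G is listed later, so G next.
D and A are both available; D is listed later → D.
F and E now also ready, so the ready set is {F, E, A}; F is listed later → F.
Ready: E and A. E is listed later → E.
Ready: C and A. C is listed later → C.
A needed B, now all done → A.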